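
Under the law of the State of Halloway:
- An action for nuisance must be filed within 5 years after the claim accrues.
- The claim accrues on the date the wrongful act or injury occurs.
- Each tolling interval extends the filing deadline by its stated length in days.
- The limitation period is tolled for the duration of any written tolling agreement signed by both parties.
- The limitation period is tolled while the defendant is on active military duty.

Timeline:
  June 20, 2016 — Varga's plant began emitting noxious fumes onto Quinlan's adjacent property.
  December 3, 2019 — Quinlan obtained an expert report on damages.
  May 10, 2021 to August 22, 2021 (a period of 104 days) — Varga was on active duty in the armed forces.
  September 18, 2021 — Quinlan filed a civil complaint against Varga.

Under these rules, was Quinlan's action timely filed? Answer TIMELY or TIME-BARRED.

The claim accrued on June 20, 2016, the date of the act.
5 years from June 20, 2016 is June 20, 2021.
Because the defendant's active military service ran from May 10, 2021 to August 22, 2021, the deadline is extended by 104 days to October 2, 2021.
None of the other events listed affects the running of the period under the stated rules.
Filing on September 18, 2021 beat the October 2, 2021 deadline — the action is timely.

TIMELY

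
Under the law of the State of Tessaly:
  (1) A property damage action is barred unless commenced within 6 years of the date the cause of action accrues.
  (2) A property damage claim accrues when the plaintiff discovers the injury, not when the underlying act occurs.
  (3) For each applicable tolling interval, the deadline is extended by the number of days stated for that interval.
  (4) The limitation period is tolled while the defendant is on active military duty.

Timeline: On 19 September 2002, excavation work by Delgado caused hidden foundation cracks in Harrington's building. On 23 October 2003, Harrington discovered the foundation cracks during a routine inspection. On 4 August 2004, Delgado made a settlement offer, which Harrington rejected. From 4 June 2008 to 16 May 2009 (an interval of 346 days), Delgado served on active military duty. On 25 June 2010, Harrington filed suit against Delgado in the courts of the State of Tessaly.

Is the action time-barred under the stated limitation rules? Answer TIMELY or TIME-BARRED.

TIMELY

Under the discovery rule, the claim accrued on 23 October 2003, when Harrington discovered the injury — not on the 19 September 2002 date of the underlying act.
The untolled deadline — 6 years after 23 October 2003 — is 23 October 2009.
The period was tolled for 346 days by the defendant's active military service (4 June 2008 to 16 May 2009), pushing the deadline to 4 October 2010.
None of the other events listed affects the running of the period under the stated rules.
Filing on 25 June 2010 beat the 4 October 2010 deadline — the action is timely.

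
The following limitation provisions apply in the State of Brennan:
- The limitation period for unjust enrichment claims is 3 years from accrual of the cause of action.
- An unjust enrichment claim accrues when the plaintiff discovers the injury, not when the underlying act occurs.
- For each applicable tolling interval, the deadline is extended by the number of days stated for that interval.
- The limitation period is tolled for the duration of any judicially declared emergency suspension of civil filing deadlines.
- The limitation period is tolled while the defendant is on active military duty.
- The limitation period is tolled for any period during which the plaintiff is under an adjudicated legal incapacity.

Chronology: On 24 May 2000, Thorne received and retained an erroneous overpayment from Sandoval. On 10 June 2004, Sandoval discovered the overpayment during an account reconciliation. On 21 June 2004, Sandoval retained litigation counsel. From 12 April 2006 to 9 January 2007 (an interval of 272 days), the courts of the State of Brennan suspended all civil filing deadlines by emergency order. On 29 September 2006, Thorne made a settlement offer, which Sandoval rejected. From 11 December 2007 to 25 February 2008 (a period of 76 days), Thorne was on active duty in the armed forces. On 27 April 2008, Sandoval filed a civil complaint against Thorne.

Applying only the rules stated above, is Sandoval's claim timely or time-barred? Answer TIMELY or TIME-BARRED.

TIMELY

Accrual is tied to discovery, so the period began on 10 June 2004 rather than on 24 May 2000 when the act occurred.
The untolled deadline — 3 years after 10 June 2004 — is 10 June 2007.
Because the emergency suspension of filing deadlines ran from 12 April 2006 to 9 January 2007, the deadline is extended by 272 days to 8 March 2008.
The period was tolled for 76 days by the defendant's active military service (11 December 2007 to 25 February 2008), pushing the deadline to 23 May 2008.
None of the other events listed affects the running of the period under the stated rules.
The 27 April 2008 filing precedes the 23 May 2008 deadline; the claim is timely.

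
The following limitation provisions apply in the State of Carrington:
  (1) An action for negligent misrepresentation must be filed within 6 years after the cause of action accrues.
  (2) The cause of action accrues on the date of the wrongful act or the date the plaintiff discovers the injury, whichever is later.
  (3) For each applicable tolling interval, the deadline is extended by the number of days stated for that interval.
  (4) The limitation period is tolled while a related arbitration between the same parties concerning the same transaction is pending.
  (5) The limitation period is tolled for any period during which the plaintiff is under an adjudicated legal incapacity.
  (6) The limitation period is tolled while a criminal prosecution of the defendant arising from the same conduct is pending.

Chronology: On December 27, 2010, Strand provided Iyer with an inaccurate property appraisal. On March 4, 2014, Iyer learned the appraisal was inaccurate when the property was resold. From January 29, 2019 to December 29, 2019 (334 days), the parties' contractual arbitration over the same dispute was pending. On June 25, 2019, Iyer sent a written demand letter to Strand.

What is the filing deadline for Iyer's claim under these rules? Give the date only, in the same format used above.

The claim accrued on March 4, 2014 — the later of the December 27, 2010 act and the March 4, 2014 discovery.
The untolled deadline — 6 years after March 4, 2014 — is March 4, 2020.
Because the pending related arbitration ran from January 29, 2019 to December 29, 2019, the deadline is extended by 334 days to February 1, 2021.
None of the other events listed affects the running of the period under the stated rules.

February 1, 2021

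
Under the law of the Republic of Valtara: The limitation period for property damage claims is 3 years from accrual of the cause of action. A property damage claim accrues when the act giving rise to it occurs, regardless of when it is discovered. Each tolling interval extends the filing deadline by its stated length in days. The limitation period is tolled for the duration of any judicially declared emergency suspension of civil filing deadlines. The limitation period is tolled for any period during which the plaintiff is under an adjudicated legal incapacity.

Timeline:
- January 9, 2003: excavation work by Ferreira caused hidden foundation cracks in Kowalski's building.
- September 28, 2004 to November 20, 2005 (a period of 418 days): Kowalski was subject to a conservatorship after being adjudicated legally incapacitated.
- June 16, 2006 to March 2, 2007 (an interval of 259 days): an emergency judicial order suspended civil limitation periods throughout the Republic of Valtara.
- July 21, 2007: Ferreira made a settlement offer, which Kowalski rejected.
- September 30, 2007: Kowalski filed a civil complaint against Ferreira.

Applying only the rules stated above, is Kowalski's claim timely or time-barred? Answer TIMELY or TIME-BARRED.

TIMELY

The claim accrued on January 9, 2003, when the wrongful act occurred.
The untolled deadline — 3 years after January 9, 2003 — is January 9, 2006.
Because the plaintiff's legal incapacity ran from September 28, 2004 to November 20, 2005, the deadline is extended by 418 days to March 3, 2007.
Because the emergency suspension of filing deadlines ran from June 16, 2006 to March 2, 2007, the deadline is extended by 259 days to November 17, 2007.
Nothing else in the chronology tolls or restarts the period.
Filing on September 30, 2007 beat the November 17, 2007 deadline — the action is timely.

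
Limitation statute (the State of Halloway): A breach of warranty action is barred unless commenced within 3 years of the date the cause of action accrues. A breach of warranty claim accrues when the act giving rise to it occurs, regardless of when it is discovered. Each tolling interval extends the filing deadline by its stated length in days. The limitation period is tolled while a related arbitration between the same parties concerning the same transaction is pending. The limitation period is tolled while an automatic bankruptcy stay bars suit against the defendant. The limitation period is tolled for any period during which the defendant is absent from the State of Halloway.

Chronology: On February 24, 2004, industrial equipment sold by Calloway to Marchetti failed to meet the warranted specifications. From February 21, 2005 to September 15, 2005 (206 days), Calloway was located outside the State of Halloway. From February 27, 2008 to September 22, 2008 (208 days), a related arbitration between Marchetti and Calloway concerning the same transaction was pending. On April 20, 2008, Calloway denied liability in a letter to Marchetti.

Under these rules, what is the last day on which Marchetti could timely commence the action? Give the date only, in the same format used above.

September 18, 2007

The cause of action accrued on February 24, 2004, the date of the act.
The untolled deadline — 3 years after February 24, 2004 — is February 24, 2007.
The defendant's absence from the jurisdiction from February 21, 2005 to September 15, 2005 tolled the period for 206 days, extending the deadline to September 18, 2007.
By the time the pending related arbitration began on February 27, 2008, the limitation period had already expired on September 18, 2007; that interval cannot revive it.
None of the other events listed affects the running of the period under the stated rules.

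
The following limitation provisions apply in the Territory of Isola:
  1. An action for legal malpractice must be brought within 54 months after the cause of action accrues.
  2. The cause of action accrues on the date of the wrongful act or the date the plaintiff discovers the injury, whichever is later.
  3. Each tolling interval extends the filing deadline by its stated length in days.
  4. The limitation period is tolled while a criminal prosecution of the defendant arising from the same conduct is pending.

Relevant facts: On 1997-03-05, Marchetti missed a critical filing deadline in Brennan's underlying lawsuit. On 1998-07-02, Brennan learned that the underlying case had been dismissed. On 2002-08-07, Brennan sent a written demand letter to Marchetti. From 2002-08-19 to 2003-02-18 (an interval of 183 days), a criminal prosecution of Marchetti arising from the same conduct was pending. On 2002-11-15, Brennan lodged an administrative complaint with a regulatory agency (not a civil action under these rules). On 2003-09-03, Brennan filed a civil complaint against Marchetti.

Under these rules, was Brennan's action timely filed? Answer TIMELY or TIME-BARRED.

The claim accrued on 1998-07-02 — the later of the 1997-03-05 act and the 1998-07-02 discovery.
54 months from 1998-07-02 is 2003-01-02.
Because the pending criminal prosecution ran from 2002-08-19 to 2003-02-18, the deadline is extended by 183 days to 2003-07-04.
The other events in the timeline have no effect on the limitation period under the stated rules.
Filing on 2003-09-03 missed the 2003-07-04 deadline — the action is time-barred.

TIME-BARRED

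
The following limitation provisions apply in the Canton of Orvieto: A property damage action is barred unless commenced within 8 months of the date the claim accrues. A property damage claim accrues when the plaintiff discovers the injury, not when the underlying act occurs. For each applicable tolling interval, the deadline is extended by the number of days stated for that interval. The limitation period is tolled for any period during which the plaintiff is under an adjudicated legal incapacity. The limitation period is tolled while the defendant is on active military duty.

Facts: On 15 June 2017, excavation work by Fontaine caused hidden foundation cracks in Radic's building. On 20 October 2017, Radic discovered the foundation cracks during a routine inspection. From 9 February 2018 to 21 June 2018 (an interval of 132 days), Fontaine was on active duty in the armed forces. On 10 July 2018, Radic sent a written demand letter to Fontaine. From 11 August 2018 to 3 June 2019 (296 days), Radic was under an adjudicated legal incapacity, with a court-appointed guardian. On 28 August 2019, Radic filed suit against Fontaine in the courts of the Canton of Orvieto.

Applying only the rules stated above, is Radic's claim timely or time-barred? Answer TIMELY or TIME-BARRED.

TIME-BARRED

Under the discovery rule, the claim accrued on 20 October 2017, when Radic discovered the injury — not on the 15 June 2017 date of the underlying act.
Adding the 8 months base period to 20 October 2017 gives a deadline of 20 June 2018, before any tolling.
Because the defendant's active military service ran from 9 February 2018 to 21 June 2018, the deadline is extended by 132 days to 30 October 2018.
The period was tolled for 296 days by the plaintiff's legal incapacity (11 August 2018 to 3 June 2019), pushing the deadline to 22 August 2019.
None of the other events listed affects the running of the period under the stated rules.
Radic filed on 28 August 2019, after the 22 August 2019 deadline, so the action is time-barred.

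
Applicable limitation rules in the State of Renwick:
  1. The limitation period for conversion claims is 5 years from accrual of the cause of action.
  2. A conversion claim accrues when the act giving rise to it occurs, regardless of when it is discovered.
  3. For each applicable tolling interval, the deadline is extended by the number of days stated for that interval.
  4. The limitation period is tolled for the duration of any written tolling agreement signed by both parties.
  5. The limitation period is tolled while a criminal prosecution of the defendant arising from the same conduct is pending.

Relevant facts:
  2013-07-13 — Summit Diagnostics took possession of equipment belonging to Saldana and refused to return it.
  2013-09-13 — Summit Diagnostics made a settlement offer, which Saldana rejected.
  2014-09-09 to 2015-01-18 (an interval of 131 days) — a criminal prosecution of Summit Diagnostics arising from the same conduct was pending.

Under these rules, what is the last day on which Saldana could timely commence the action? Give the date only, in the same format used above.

2018-11-21

The limitation period began to run on 2013-07-13.
The untolled deadline — 5 years after 2013-07-13 — is 2018-07-13.
The period was tolled for 131 days by the pending criminal prosecution (2014-09-09 to 2015-01-18), pushing the deadline to 2018-11-21.
Nothing else in the chronology tolls or restarts the period.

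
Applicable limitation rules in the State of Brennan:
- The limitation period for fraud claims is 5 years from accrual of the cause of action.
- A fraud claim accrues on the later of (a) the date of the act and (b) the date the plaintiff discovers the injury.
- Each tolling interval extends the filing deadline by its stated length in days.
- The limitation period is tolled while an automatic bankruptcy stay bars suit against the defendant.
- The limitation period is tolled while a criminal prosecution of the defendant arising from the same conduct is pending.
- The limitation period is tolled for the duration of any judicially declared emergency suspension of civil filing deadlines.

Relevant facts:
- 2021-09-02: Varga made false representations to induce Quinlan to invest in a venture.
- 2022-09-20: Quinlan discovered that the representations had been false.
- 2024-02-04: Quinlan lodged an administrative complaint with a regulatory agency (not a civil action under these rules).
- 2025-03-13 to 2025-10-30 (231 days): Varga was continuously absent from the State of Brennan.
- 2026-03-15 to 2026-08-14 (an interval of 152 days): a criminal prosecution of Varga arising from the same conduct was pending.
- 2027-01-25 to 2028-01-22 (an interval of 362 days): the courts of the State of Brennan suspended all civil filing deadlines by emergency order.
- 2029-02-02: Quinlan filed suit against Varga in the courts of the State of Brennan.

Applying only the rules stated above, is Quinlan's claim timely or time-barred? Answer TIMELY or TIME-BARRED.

Taking the later of the act (2021-09-02) and discovery (2022-09-20), the claim accrued on 2022-09-20.
5 years from 2022-09-20 is 2027-09-20.
Because the pending criminal prosecution ran from 2026-03-15 to 2026-08-14, the deadline is extended by 152 days to 2028-02-19.
Because the emergency suspension of filing deadlines ran from 2027-01-25 to 2028-01-22, the deadline is extended by 362 days to 2029-02-15.
The defendant's absence from the jurisdiction from 2025-03-13 to 2025-10-30 does not toll the period, because no stated rule makes the defendant's absence a tolling event.
None of the other events listed affects the running of the period under the stated rules.
Filing on 2029-02-02 beat the 2029-02-15 deadline — the action is timely.

TIMELY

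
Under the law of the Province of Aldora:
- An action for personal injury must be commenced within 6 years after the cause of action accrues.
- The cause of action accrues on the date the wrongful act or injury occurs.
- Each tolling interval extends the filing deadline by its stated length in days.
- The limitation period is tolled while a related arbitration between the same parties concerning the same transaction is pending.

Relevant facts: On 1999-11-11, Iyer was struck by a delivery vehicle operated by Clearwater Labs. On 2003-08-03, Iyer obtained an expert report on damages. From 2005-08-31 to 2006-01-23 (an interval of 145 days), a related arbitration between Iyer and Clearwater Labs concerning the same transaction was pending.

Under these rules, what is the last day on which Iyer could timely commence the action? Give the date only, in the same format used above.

2006-04-05

The claim accrued on 1999-11-11, when the wrongful act occurred.
6 years from 1999-11-11 is 2005-11-11.
The period was tolled for 145 days by the pending related arbitration (2005-08-31 to 2006-01-23), pushing the deadline to 2006-04-05.
None of the other events listed affects the running of the period under the stated rules.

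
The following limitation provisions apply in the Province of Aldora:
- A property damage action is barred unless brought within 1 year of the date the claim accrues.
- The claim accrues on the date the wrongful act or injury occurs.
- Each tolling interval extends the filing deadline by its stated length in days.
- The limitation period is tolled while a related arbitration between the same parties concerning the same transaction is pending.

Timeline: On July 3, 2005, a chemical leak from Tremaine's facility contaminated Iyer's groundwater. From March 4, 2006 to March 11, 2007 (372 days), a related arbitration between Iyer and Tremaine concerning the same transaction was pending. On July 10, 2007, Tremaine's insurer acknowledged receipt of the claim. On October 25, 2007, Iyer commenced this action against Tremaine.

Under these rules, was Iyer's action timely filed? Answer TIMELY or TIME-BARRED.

TIME-BARRED

The claim accrued on July 3, 2005, the date of the act.
The untolled deadline — 1 year after July 3, 2005 — is July 3, 2006.
The period was tolled for 372 days by the pending related arbitration (March 4, 2006 to March 11, 2007), pushing the deadline to July 10, 2007.
Nothing else in the chronology tolls or restarts the period.
The October 25, 2007 filing falls after the July 10, 2007 deadline; the claim is time-barred.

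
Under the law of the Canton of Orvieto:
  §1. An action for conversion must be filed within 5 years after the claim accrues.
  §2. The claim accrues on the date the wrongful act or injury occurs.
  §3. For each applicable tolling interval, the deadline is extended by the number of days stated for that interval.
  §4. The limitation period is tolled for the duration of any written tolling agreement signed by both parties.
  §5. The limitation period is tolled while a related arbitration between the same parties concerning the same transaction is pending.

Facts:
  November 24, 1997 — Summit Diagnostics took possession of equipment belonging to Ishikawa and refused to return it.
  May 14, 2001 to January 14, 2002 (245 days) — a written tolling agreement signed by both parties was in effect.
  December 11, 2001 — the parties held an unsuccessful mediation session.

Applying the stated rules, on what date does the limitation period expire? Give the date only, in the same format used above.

The limitation period began to run on November 24, 1997.
Adding the 5 years base period to November 24, 1997 gives a deadline of November 24, 2002, before any tolling.
The written tolling agreement from May 14, 2001 to January 14, 2002 tolled the period for 245 days, extending the deadline to July 27, 2003.
Nothing else in the chronology tolls or restarts the period.

July 27, 2003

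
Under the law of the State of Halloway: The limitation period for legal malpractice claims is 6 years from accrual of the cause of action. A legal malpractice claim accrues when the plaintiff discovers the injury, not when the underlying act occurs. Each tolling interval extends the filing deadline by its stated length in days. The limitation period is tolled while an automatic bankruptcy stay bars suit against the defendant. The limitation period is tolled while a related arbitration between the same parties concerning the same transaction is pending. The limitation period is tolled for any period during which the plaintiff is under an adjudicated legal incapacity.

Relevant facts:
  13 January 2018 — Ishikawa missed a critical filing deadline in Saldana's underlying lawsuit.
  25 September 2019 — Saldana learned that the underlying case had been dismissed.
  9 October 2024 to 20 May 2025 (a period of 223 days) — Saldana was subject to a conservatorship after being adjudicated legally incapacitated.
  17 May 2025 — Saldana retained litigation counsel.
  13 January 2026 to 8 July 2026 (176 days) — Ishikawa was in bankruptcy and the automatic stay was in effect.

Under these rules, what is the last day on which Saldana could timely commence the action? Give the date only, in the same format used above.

The claim did not accrue until Saldana discovered the injury on 25 September 2019; the 13 January 2018 act date does not start the clock under the stated rule.
6 years from 25 September 2019 is 25 September 2025.
The plaintiff's legal incapacity from 9 October 2024 to 20 May 2025 tolled the period for 223 days, extending the deadline to 6 May 2026.
The period was tolled for 176 days by the automatic bankruptcy stay (13 January 2026 to 8 July 2026), pushing the deadline to 29 October 2026.
The other events in the timeline have no effect on the limitation period under the stated rules.

29 October 2026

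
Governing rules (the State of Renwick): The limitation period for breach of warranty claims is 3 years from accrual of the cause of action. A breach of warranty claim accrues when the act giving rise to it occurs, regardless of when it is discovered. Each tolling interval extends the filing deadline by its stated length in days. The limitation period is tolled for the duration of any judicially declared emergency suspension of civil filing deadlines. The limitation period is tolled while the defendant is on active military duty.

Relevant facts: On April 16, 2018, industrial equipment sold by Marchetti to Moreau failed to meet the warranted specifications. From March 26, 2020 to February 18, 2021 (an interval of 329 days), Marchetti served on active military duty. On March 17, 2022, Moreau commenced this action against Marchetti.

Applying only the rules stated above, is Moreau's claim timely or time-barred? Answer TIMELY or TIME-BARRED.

TIME-BARRED

The limitation period began to run on April 16, 2018.
Adding the 3 years base period to April 16, 2018 gives a deadline of April 16, 2021, before any tolling.
Because the defendant's active military service ran from March 26, 2020 to February 18, 2021, the deadline is extended by 329 days to March 11, 2022.
The March 17, 2022 filing falls after the March 11, 2022 deadline; the claim is time-barred.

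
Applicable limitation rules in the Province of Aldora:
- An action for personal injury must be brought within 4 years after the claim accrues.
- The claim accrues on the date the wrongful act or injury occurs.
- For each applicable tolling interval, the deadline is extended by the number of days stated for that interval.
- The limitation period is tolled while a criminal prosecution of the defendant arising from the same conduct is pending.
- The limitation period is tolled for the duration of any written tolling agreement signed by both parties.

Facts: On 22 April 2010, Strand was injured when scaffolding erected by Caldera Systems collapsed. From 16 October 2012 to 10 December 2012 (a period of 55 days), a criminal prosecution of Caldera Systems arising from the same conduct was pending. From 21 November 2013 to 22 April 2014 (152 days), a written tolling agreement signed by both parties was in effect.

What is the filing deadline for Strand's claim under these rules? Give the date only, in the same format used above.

15 November 2014

The limitation period began to run on 22 April 2010.
The untolled deadline — 4 years after 22 April 2010 — is 22 April 2014.
The pending criminal prosecution from 16 October 2012 to 10 December 2012 tolled the period for 55 days, extending the deadline to 16 June 2014.
The written tolling agreement from 21 November 2013 to 22 April 2014 tolled the period for 152 days, extending the deadline to 15 November 2014.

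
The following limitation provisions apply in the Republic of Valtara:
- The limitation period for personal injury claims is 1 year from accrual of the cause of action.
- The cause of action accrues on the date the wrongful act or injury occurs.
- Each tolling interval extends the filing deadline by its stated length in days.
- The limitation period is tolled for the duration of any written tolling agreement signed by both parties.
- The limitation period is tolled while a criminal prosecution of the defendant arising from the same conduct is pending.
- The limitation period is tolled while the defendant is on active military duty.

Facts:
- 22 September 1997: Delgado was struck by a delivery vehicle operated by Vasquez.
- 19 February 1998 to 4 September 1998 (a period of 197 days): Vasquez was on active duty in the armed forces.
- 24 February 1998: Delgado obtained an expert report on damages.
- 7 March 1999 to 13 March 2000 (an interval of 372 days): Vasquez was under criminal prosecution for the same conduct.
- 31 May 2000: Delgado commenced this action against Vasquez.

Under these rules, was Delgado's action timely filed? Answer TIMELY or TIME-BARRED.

TIME-BARRED

The limitation period began to run on 22 September 1997.
The untolled deadline — 1 year after 22 September 1997 — is 22 September 1998.
The period was tolled for 197 days by the defendant's active military service (19 February 1998 to 4 September 1998), pushing the deadline to 7 April 1999.
The pending criminal prosecution from 7 March 1999 to 13 March 2000 tolled the period for 372 days, extending the deadline to 13 April 2000.
Nothing else in the chronology tolls or restarts the period.
Filing on 31 May 2000 missed the 13 April 2000 deadline — the action is time-barred.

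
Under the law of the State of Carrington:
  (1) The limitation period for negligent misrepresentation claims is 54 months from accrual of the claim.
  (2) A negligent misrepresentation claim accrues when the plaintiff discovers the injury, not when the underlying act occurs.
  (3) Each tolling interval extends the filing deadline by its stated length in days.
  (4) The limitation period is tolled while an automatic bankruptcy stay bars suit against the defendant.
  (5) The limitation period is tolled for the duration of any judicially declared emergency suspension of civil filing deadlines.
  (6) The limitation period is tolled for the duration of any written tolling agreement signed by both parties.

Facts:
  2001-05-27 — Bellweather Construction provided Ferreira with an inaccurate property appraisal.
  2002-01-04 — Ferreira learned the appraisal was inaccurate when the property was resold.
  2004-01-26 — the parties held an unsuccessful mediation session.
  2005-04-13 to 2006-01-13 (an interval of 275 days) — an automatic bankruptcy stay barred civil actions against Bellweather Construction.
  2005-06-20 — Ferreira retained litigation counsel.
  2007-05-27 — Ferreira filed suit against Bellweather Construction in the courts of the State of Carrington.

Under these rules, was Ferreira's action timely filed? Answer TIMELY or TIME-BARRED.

Accrual is tied to discovery, so the period began on 2002-01-04 rather than on 2001-05-27 when the act occurred.
54 months from 2002-01-04 is 2006-07-04.
The automatic bankruptcy stay from 2005-04-13 to 2006-01-13 tolled the period for 275 days, extending the deadline to 2007-04-05.
None of the other events listed affects the running of the period under the stated rules.
Filing on 2007-05-27 missed the 2007-04-05 deadline — the action is time-barred.

TIME-BARRED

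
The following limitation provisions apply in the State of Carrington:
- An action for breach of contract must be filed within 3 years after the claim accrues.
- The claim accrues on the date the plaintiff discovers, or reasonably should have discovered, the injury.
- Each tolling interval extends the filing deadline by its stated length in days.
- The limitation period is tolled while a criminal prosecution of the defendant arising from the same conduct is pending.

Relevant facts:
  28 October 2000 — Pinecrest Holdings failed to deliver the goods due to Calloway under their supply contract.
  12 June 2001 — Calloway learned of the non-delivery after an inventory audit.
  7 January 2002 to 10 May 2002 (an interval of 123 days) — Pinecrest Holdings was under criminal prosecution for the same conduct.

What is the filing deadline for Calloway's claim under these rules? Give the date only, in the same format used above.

13 October 2004

Accrual is tied to discovery, so the period began on 12 June 2001 rather than on 28 October 2000 when the act occurred.
Adding the 3 years base period to 12 June 2001 gives a deadline of 12 June 2004, before any tolling.
Because the pending criminal prosecution ran from 7 January 2002 to 10 May 2002, the deadline is extended by 123 days to 13 October 2004.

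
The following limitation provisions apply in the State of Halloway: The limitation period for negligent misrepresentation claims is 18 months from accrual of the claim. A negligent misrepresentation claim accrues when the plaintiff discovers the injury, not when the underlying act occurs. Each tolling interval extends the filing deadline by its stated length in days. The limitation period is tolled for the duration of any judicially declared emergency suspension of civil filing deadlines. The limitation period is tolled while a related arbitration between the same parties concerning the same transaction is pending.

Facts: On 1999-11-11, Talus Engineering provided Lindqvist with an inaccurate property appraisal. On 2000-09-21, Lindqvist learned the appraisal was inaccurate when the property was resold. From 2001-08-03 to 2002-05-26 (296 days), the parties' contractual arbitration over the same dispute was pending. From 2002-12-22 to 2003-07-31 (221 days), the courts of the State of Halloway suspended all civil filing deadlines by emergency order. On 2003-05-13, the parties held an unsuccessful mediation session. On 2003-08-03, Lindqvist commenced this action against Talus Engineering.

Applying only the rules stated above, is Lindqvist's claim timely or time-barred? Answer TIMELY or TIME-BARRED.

The claim did not accrue until Lindqvist discovered the injury on 2000-09-21; the 1999-11-11 act date does not start the clock under the stated rule.
The untolled deadline — 18 months after 2000-09-21 — is 2002-03-21.
Because the pending related arbitration ran from 2001-08-03 to 2002-05-26, the deadline is extended by 296 days to 2003-01-11.
The period was tolled for 221 days by the emergency suspension of filing deadlines (2002-12-22 to 2003-07-31), pushing the deadline to 2003-08-20.
Nothing else in the chronology tolls or restarts the period.
Lindqvist filed on 2003-08-03, before the 2003-08-20 deadline, so the action is timely.

TIMELY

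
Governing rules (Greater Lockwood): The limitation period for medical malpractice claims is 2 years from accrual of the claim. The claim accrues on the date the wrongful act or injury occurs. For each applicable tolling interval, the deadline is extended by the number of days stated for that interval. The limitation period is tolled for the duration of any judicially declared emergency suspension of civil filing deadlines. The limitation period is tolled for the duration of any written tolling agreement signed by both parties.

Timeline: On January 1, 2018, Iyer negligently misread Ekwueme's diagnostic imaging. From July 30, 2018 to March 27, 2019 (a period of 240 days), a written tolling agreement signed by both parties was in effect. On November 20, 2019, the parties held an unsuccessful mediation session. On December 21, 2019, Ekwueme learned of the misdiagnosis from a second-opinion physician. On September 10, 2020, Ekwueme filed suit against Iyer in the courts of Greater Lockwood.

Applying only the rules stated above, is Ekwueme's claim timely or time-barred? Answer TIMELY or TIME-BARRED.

TIME-BARRED

Accrual is governed by the date of the act, so the period began to run on January 1, 2018; the later discovery on December 21, 2019 is irrelevant under the stated rule.
Adding the 2 years base period to January 1, 2018 gives a deadline of January 1, 2020, before any tolling.
The period was tolled for 240 days by the written tolling agreement (July 30, 2018 to March 27, 2019), pushing the deadline to August 28, 2020.
Nothing else in the chronology tolls or restarts the period.
Filing on September 10, 2020 missed the August 28, 2020 deadline — the action is time-barred.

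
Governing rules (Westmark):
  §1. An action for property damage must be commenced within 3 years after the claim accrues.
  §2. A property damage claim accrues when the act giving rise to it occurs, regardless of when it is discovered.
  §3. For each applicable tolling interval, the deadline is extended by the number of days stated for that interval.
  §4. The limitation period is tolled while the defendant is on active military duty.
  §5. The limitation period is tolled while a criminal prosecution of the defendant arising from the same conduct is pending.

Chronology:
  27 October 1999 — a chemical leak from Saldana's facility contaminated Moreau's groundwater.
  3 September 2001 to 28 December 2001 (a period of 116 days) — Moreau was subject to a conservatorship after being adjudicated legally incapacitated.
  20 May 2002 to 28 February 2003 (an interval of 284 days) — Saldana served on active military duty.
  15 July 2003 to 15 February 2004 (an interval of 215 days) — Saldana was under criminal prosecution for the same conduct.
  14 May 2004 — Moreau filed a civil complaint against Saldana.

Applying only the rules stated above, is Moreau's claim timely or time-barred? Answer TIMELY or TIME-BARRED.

The claim accrued on 27 October 1999, when the wrongful act occurred.
3 years from 27 October 1999 is 27 October 2002.
The period was tolled for 284 days by the defendant's active military service (20 May 2002 to 28 February 2003), pushing the deadline to 7 August 2003.
Because the pending criminal prosecution ran from 15 July 2003 to 15 February 2004, the deadline is extended by 215 days to 9 March 2004.
Although the plaintiff's incapacity ran from 3 September 2001 to 28 December 2001, the stated rules do not make that a tolling event, so it is disregarded.
Moreau filed on 14 May 2004, after the 9 March 2004 deadline, so the action is time-barred.

TIME-BARRED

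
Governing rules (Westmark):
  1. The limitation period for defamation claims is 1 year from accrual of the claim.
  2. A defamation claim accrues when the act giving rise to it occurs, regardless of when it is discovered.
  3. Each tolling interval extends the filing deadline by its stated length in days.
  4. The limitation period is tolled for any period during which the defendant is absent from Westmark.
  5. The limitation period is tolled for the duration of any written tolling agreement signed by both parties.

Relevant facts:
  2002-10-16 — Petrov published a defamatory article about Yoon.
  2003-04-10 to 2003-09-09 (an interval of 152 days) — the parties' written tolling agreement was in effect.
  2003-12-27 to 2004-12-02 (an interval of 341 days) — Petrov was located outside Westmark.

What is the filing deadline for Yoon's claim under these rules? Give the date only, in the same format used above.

The claim accrued on 2002-10-16, the date of the act.
The untolled deadline — 1 year after 2002-10-16 — is 2003-10-16.
Because the written tolling agreement ran from 2003-04-10 to 2003-09-09, the deadline is extended by 152 days to 2004-03-16.
Because the defendant's absence from the jurisdiction ran from 2003-12-27 to 2004-12-02, the deadline is extended by 341 days to 2005-02-20.

2005-02-20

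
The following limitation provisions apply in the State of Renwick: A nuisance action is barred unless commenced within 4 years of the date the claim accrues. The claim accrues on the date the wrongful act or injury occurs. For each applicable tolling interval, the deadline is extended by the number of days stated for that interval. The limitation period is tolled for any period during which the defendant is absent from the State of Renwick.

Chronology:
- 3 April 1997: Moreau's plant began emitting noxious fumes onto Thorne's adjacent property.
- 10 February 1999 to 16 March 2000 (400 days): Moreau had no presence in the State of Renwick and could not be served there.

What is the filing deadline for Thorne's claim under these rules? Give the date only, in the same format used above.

The limitation period began to run on 3 April 1997.
The untolled deadline — 4 years after 3 April 1997 — is 3 April 2001.
Because the defendant's absence from the jurisdiction ran from 10 February 1999 to 16 March 2000, the deadline is extended by 400 days to 8 May 2002.

8 May 2002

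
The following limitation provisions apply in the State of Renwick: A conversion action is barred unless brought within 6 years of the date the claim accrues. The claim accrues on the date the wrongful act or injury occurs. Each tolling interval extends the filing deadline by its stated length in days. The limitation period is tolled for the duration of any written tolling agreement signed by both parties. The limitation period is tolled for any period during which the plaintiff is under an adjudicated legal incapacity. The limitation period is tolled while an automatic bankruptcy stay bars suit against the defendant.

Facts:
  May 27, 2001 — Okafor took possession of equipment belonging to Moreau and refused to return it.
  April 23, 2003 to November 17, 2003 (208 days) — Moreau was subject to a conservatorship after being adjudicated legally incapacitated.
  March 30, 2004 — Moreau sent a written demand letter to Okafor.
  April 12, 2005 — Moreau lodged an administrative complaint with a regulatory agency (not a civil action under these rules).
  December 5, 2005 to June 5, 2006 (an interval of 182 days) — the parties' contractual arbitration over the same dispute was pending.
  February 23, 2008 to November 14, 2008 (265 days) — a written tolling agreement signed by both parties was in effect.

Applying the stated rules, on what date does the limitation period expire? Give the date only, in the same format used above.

The claim accrued on May 27, 2001, when the wrongful act occurred.
The untolled deadline — 6 years after May 27, 2001 — is May 27, 2007.
The period was tolled for 208 days by the plaintiff's legal incapacity (April 23, 2003 to November 17, 2003), pushing the deadline to December 21, 2007.
By the time the written tolling agreement began on February 23, 2008, the limitation period had already expired on December 21, 2007; that interval cannot revive it.
Although a pending arbitration ran from December 5, 2005 to June 5, 2006, the stated rules do not make that a tolling event, so it is disregarded.
The other events in the timeline have no effect on the limitation period under the stated rules.

December 21, 2007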